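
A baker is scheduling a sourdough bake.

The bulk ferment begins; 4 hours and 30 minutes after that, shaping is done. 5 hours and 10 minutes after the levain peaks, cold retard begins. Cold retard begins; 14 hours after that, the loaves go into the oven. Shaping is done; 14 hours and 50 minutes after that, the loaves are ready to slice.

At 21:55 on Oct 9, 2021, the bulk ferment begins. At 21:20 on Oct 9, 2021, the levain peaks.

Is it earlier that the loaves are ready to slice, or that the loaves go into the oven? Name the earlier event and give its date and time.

The bulk ferment begins: 21:55 Oct 9, 2021.
Shaping is done: 21:55 Oct 9, 2021 + 4h30m = 02:25 Oct 10, 2021.
The loaves are ready to slice: 02:25 Oct 10, 2021 + 14h50m = 17:15 Oct 10, 2021.
The levain peaks: 21:20 Oct 9, 2021.
Cold retard begins: 21:20 Oct 9, 2021 + 5h10m = 02:30 Oct 10, 2021.
The loaves go into the oven: 02:30 Oct 10, 2021 + 14h = 16:30 Oct 10, 2021.
Comparing: the loaves are ready to slice at 17:15 Oct 10, 2021 vs the loaves go into the oven at 16:30 Oct 10, 2021. Earlier: the loaves go into the oven.

The loaves go into the oven — 16:30 on Oct 10, 2021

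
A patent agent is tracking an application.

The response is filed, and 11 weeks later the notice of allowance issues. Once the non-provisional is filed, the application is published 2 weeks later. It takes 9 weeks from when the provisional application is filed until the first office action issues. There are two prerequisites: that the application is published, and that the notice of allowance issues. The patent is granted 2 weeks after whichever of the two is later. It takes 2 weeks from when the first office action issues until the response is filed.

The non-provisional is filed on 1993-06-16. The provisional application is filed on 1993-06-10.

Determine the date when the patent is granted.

1993-11-25

The non-provisional is filed: Jun 16, 1993.
The application is published: Jun 16, 1993 + 2 weeks = Jun 30, 1993.
The provisional application is filed: Jun 10, 1993.
The first office action issues: Jun 10, 1993 + 9 weeks = Aug 12, 1993.
The response is filed: Aug 12, 1993 + 2 weeks = Aug 26, 1993.
The notice of allowance issues: Aug 26, 1993 + 11 weeks = Nov 11, 1993.
Both prerequisites met — the application is published (Jun 30, 1993), the notice of allowance issues (Nov 11, 1993); the later is Nov 11, 1993.
The patent is granted: Nov 11, 1993 + 2 weeks = Nov 25, 1993.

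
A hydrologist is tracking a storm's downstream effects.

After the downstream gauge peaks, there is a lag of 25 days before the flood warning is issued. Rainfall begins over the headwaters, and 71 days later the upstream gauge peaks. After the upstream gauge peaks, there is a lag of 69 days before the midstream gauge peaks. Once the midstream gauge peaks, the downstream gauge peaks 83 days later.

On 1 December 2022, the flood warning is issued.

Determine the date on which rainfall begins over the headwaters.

28 March 2022

The flood warning is issued: Dec 1, 2022.
The downstream gauge peaks: Dec 1, 2022 − 25 days = Nov 6, 2022.
The midstream gauge peaks: Nov 6, 2022 − 83 days = Aug 15, 2022.
The upstream gauge peaks: Aug 15, 2022 − 69 days = Jun 7, 2022.
Rainfall begins over the headwaters: Jun 7, 2022 − 71 days = Mar 28, 2022.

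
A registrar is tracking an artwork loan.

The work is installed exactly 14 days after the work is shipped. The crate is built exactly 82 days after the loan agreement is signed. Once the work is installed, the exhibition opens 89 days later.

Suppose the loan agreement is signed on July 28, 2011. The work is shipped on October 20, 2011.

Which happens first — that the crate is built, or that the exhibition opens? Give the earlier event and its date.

The crate is built — October 18, 2011

The loan agreement is signed: Jul 28, 2011.
The crate is built: Jul 28, 2011 + 82 days = Oct 18, 2011.
The work is shipped: Oct 20, 2011.
The work is installed: Oct 20, 2011 + 14 days = Nov 3, 2011.
The exhibition opens: Nov 3, 2011 + 89 days = Jan 31, 2012.
Comparing: the crate is built on Oct 18, 2011 vs the exhibition opens on Jan 31, 2012. Earlier: the crate is built.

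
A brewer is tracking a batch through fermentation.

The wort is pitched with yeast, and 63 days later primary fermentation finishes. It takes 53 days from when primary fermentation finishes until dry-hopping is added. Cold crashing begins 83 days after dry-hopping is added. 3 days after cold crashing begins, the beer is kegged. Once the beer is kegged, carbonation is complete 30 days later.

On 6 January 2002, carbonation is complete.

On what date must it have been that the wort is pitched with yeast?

19 May 2001

Carbonation is complete: Jan 6, 2002.
The beer is kegged: Jan 6, 2002 − 30 days = Dec 7, 2001.
Cold crashing begins: Dec 7, 2001 − 3 days = Dec 4, 2001.
Dry-hopping is added: Dec 4, 2001 − 83 days = Sep 12, 2001.
Primary fermentation finishes: Sep 12, 2001 − 53 days = Jul 21, 2001.
The wort is pitched with yeast: Jul 21, 2001 − 63 days = May 19, 2001.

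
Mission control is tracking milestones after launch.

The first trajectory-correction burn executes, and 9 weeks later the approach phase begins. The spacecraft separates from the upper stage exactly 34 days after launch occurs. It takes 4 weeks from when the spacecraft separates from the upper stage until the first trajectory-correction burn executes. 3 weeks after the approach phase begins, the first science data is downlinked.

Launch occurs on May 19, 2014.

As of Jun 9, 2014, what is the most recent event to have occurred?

Launch occurs: May 19, 2014.
The spacecraft separates from the upper stage: May 19, 2014 + 34 days = Jun 22, 2014.
The first trajectory-correction burn executes: Jun 22, 2014 + 4 weeks = Jul 20, 2014.
The approach phase begins: Jul 20, 2014 + 9 weeks = Sep 21, 2014.
The first science data is downlinked: Sep 21, 2014 + 3 weeks = Oct 12, 2014.
Jun 9, 2014 falls between when launch occurs (May 19, 2014) and when the spacecraft separates from the upper stage (Jun 22, 2014).

Launch occurs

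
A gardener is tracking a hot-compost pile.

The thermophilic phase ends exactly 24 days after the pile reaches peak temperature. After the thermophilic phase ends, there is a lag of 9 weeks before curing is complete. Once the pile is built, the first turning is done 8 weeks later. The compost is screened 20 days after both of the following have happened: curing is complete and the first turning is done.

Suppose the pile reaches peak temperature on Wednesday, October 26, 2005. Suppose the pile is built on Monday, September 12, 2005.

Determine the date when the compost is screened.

The pile reaches peak temperature: Oct 26, 2005.
The thermophilic phase ends: Oct 26, 2005 + 24 days = Nov 19, 2005.
Curing is complete: Nov 19, 2005 + 9 weeks = Jan 21, 2006.
The pile is built: Sep 12, 2005.
The first turning is done: Sep 12, 2005 + 8 weeks = Nov 7, 2005.
Both prerequisites met — curing is complete (Jan 21, 2006), the first turning is done (Nov 7, 2005); the later is Jan 21, 2006.
The compost is screened: Jan 21, 2006 + 20 days = Feb 10, 2006.

Friday, February 10, 2006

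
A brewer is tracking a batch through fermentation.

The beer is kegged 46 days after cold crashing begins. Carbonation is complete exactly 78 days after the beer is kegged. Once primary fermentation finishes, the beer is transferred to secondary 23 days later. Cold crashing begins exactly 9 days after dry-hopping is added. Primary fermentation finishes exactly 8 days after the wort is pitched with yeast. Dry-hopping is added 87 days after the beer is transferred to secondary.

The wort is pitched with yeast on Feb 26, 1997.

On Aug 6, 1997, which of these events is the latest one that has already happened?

The wort is pitched with yeast: Feb 26, 1997.
Primary fermentation finishes: Feb 26, 1997 + 8 days = Mar 6, 1997.
The beer is transferred to secondary: Mar 6, 1997 + 23 days = Mar 29, 1997.
Dry-hopping is added: Mar 29, 1997 + 87 days = Jun 24, 1997.
Cold crashing begins: Jun 24, 1997 + 9 days = Jul 3, 1997.
The beer is kegged: Jul 3, 1997 + 46 days = Aug 18, 1997.
Carbonation is complete: Aug 18, 1997 + 78 days = Nov 4, 1997.
Aug 6, 1997 falls between when cold crashing begins (Jul 3, 1997) and when the beer is kegged (Aug 18, 1997).

Cold crashing begins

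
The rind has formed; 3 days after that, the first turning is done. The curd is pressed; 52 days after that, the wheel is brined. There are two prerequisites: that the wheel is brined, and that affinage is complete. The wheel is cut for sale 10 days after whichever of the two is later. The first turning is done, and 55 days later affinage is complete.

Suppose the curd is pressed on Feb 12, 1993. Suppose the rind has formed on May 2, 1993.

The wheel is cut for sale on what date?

Jul 9, 1993

The curd is pressed: Feb 12, 1993.
The wheel is brined: Feb 12, 1993 + 52 days = Apr 5, 1993.
The rind has formed: May 2, 1993.
The first turning is done: May 2, 1993 + 3 days = May 5, 1993.
Affinage is complete: May 5, 1993 + 55 days = Jun 29, 1993.
Both prerequisites met — the wheel is brined (Apr 5, 1993), affinage is complete (Jun 29, 1993); the later is Jun 29, 1993.
The wheel is cut for sale: Jun 29, 1993 + 10 days = Jul 9, 1993.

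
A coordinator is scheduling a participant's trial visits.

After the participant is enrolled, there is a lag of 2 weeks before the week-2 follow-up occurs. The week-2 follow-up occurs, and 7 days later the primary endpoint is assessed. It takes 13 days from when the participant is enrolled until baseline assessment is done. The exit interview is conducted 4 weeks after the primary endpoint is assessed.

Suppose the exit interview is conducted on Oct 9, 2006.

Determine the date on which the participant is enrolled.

Aug 21, 2006

The exit interview is conducted: Oct 9, 2006.
The primary endpoint is assessed: Oct 9, 2006 − 4 weeks = Sep 11, 2006.
The week-2 follow-up occurs: Sep 11, 2006 − 7 days = Sep 4, 2006.
The participant is enrolled: Sep 4, 2006 − 2 weeks = Aug 21, 2006.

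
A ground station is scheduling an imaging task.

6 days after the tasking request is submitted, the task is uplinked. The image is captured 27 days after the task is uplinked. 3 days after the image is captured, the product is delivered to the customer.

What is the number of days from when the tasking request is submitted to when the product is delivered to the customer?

Causal path: the tasking request is submitted → the task is uplinked → the image is captured → the product is delivered to the customer.
Total delay along the path: 6 + 27 + 3 = 36 days.

36 days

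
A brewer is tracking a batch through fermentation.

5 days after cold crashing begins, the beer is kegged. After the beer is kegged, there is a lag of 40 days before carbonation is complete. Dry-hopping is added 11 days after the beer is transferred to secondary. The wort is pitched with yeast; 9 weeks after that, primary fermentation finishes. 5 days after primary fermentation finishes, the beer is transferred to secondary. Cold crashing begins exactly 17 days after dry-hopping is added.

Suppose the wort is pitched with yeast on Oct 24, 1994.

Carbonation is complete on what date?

Mar 14, 1995

The wort is pitched with yeast: Oct 24, 1994.
Primary fermentation finishes: Oct 24, 1994 + 9 weeks = Dec 26, 1994.
The beer is transferred to secondary: Dec 26, 1994 + 5 days = Dec 31, 1994.
Dry-hopping is added: Dec 31, 1994 + 11 days = Jan 11, 1995.
Cold crashing begins: Jan 11, 1995 + 17 days = Jan 28, 1995.
The beer is kegged: Jan 28, 1995 + 5 days = Feb 2, 1995.
Carbonation is complete: Feb 2, 1995 + 40 days = Mar 14, 1995.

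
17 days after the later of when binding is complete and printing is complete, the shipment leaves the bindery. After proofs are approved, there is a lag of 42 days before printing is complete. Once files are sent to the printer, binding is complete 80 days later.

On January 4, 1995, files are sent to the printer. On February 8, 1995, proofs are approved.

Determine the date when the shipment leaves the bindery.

April 11, 1995

Files are sent to the printer: Jan 4, 1995.
Binding is complete: Jan 4, 1995 + 80 days = Mar 25, 1995.
Proofs are approved: Feb 8, 1995.
Printing is complete: Feb 8, 1995 + 42 days = Mar 22, 1995.
Both prerequisites met — binding is complete (Mar 25, 1995), printing is complete (Mar 22, 1995); the later is Mar 25, 1995.
The shipment leaves the bindery: Mar 25, 1995 + 17 days = Apr 11, 1995.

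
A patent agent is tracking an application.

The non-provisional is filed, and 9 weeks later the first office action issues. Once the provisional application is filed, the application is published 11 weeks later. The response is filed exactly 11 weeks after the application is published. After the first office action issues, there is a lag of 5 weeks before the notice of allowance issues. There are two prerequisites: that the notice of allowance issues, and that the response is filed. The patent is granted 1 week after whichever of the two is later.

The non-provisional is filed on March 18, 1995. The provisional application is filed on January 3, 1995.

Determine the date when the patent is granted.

July 1, 1995

The non-provisional is filed: Mar 18, 1995.
The first office action issues: Mar 18, 1995 + 9 weeks = May 20, 1995.
The notice of allowance issues: May 20, 1995 + 5 weeks = Jun 24, 1995.
The provisional application is filed: Jan 3, 1995.
The application is published: Jan 3, 1995 + 11 weeks = Mar 21, 1995.
The response is filed: Mar 21, 1995 + 11 weeks = Jun 6, 1995.
Both prerequisites met — the notice of allowance issues (Jun 24, 1995), the response is filed (Jun 6, 1995); the later is Jun 24, 1995.
The patent is granted: Jun 24, 1995 + 1 week = Jul 1, 1995.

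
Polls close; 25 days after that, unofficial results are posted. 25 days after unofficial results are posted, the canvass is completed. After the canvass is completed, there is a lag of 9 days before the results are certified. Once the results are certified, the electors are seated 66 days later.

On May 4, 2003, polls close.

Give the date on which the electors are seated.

Polls close: May 4, 2003.
Unofficial results are posted: May 4, 2003 + 25 days = May 29, 2003.
The canvass is completed: May 29, 2003 + 25 days = Jun 23, 2003.
The results are certified: Jun 23, 2003 + 9 days = Jul 2, 2003.
The electors are seated: Jul 2, 2003 + 66 days = Sep 6, 2003.

Sep 6, 2003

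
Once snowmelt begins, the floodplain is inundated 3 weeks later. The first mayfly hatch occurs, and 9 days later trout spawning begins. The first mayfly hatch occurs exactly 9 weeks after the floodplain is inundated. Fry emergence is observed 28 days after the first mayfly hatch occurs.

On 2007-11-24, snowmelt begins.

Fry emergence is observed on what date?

2008-03-15

Snowmelt begins: Nov 24, 2007.
The floodplain is inundated: Nov 24, 2007 + 3 weeks = Dec 15, 2007.
The first mayfly hatch occurs: Dec 15, 2007 + 9 weeks = Feb 16, 2008.
Fry emergence is observed: Feb 16, 2008 + 28 days = Mar 15, 2008.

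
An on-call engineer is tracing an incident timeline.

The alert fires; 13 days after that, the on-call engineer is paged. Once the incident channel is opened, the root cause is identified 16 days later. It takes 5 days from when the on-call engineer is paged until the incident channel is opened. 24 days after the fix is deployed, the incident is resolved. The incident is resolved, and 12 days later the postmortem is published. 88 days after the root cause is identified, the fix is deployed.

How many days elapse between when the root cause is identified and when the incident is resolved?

Causal path: the root cause is identified → the fix is deployed → the incident is resolved.
Total delay along the path: 88 + 24 = 112 days.

112 days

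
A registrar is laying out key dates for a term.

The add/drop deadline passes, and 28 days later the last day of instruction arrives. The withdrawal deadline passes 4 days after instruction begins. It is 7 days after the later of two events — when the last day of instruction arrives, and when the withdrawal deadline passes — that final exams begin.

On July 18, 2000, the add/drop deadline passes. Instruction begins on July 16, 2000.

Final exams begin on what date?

August 22, 2000

The add/drop deadline passes: Jul 18, 2000.
The last day of instruction arrives: Jul 18, 2000 + 28 days = Aug 15, 2000.
Instruction begins: Jul 16, 2000.
The withdrawal deadline passes: Jul 16, 2000 + 4 days = Jul 20, 2000.
Both prerequisites met — the last day of instruction arrives (Aug 15, 2000), the withdrawal deadline passes (Jul 20, 2000); the later is Aug 15, 2000.
Final exams begin: Aug 15, 2000 + 7 days = Aug 22, 2000.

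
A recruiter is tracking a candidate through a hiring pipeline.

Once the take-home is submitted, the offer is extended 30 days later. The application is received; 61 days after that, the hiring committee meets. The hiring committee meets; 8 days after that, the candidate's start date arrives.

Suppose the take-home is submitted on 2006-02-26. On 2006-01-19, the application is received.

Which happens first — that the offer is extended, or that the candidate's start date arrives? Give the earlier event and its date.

The offer is extended — 2006-03-28

The take-home is submitted: Feb 26, 2006.
The offer is extended: Feb 26, 2006 + 30 days = Mar 28, 2006.
The application is received: Jan 19, 2006.
The hiring committee meets: Jan 19, 2006 + 61 days = Mar 21, 2006.
The candidate's start date arrives: Mar 21, 2006 + 8 days = Mar 29, 2006.
Comparing: the offer is extended on Mar 28, 2006 vs the candidate's start date arrives on Mar 29, 2006. Earlier: the offer is extended.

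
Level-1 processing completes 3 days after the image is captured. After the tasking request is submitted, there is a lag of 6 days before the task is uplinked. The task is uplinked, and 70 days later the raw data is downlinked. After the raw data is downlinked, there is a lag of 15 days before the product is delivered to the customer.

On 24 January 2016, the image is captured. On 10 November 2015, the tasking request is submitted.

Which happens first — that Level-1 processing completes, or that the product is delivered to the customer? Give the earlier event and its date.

The image is captured: Jan 24, 2016.
Level-1 processing completes: Jan 24, 2016 + 3 days = Jan 27, 2016.
The tasking request is submitted: Nov 10, 2015.
The task is uplinked: Nov 10, 2015 + 6 days = Nov 16, 2015.
The raw data is downlinked: Nov 16, 2015 + 70 days = Jan 25, 2016.
The product is delivered to the customer: Jan 25, 2016 + 15 days = Feb 9, 2016.
Comparing: Level-1 processing completes on Jan 27, 2016 vs the product is delivered to the customer on Feb 9, 2016. Earlier: Level-1 processing completes.

Level-1 processing completes — 27 January 2016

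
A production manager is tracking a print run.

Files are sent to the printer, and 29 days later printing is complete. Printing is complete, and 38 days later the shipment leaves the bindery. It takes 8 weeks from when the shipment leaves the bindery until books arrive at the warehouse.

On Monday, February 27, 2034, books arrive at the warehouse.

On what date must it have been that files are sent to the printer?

Books arrive at the warehouse: Feb 27, 2034.
The shipment leaves the bindery: Feb 27, 2034 − 8 weeks = Jan 2, 2034.
Printing is complete: Jan 2, 2034 − 38 days = Nov 25, 2033.
Files are sent to the printer: Nov 25, 2033 − 29 days = Oct 27, 2033.

Thursday, October 27, 2033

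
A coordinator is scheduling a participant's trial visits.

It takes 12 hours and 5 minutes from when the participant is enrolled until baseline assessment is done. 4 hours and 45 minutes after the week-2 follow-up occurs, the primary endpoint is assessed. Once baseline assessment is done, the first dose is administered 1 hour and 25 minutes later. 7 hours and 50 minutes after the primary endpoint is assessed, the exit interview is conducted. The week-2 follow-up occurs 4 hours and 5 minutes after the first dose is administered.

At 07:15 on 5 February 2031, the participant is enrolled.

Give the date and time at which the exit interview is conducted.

13:25 on 6 February 2031

The participant is enrolled: 07:15 Feb 5, 2031.
Baseline assessment is done: 07:15 Feb 5, 2031 + 12h05m = 19:20 Feb 5, 2031.
The first dose is administered: 19:20 Feb 5, 2031 + 1h25m = 20:45 Feb 5, 2031.
The week-2 follow-up occurs: 20:45 Feb 5, 2031 + 4h05m = 00:50 Feb 6, 2031.
The primary endpoint is assessed: 00:50 Feb 6, 2031 + 4h45m = 05:35 Feb 6, 2031.
The exit interview is conducted: 05:35 Feb 6, 2031 + 7h50m = 13:25 Feb 6, 2031.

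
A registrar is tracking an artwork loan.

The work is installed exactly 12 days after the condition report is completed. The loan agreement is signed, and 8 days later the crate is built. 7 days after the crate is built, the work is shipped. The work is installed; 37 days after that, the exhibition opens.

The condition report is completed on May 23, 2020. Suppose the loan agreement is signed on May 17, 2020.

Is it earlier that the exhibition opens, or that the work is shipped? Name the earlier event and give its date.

The work is shipped — Jun 1, 2020

The condition report is completed: May 23, 2020.
The work is installed: May 23, 2020 + 12 days = Jun 4, 2020.
The exhibition opens: Jun 4, 2020 + 37 days = Jul 11, 2020.
The loan agreement is signed: May 17, 2020.
The crate is built: May 17, 2020 + 8 days = May 25, 2020.
The work is shipped: May 25, 2020 + 7 days = Jun 1, 2020.
Comparing: the exhibition opens on Jul 11, 2020 vs the work is shipped on Jun 1, 2020. Earlier: the work is shipped.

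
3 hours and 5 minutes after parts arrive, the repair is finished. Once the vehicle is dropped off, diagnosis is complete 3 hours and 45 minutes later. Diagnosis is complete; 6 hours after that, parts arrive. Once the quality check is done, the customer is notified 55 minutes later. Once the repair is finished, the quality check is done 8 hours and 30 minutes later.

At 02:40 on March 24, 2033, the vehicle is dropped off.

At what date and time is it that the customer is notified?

00:55 on March 25, 2033

The vehicle is dropped off: 02:40 Mar 24, 2033.
Diagnosis is complete: 02:40 Mar 24, 2033 + 3h45m = 06:25 Mar 24, 2033.
Parts arrive: 06:25 Mar 24, 2033 + 6h = 12:25 Mar 24, 2033.
The repair is finished: 12:25 Mar 24, 2033 + 3h05m = 15:30 Mar 24, 2033.
The quality check is done: 15:30 Mar 24, 2033 + 8h30m = 00:00 Mar 25, 2033.
The customer is notified: 00:00 Mar 25, 2033 + 55m = 00:55 Mar 25, 2033.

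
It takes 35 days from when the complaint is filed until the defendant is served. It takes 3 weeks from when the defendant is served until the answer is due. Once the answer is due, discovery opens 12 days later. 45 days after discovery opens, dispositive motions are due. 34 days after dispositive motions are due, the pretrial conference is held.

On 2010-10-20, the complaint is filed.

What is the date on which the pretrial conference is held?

2011-03-16

The complaint is filed: Oct 20, 2010.
The defendant is served: Oct 20, 2010 + 35 days = Nov 24, 2010.
The answer is due: Nov 24, 2010 + 3 weeks = Dec 15, 2010.
Discovery opens: Dec 15, 2010 + 12 days = Dec 27, 2010.
Dispositive motions are due: Dec 27, 2010 + 45 days = Feb 10, 2011.
The pretrial conference is held: Feb 10, 2011 + 34 days = Mar 16, 2011.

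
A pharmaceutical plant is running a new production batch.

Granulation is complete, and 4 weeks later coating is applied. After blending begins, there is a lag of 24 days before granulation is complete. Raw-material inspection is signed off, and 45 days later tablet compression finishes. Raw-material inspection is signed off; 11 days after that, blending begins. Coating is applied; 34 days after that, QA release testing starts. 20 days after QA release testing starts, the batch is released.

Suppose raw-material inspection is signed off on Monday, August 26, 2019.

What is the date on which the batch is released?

Saturday, December 21, 2019

Raw-material inspection is signed off: Aug 26, 2019.
Blending begins: Aug 26, 2019 + 11 days = Sep 6, 2019.
Granulation is complete: Sep 6, 2019 + 24 days = Sep 30, 2019.
Coating is applied: Sep 30, 2019 + 4 weeks = Oct 28, 2019.
QA release testing starts: Oct 28, 2019 + 34 days = Dec 1, 2019.
The batch is released: Dec 1, 2019 + 20 days = Dec 21, 2019.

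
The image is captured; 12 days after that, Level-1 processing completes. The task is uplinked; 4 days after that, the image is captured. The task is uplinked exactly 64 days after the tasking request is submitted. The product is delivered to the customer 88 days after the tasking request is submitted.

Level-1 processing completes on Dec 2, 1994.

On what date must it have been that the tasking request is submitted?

Level-1 processing completes: Dec 2, 1994.
The image is captured: Dec 2, 1994 − 12 days = Nov 20, 1994.
The task is uplinked: Nov 20, 1994 − 4 days = Nov 16, 1994.
The tasking request is submitted: Nov 16, 1994 − 64 days = Sep 13, 1994.

Sep 13, 1994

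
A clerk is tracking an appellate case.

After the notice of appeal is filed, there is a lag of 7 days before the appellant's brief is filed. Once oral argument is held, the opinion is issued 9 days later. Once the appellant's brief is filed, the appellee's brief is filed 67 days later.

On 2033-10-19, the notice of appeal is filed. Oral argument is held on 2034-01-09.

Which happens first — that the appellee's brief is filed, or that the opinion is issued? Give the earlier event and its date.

The notice of appeal is filed: Oct 19, 2033.
The appellant's brief is filed: Oct 19, 2033 + 7 days = Oct 26, 2033.
The appellee's brief is filed: Oct 26, 2033 + 67 days = Jan 1, 2034.
Oral argument is held: Jan 9, 2034.
The opinion is issued: Jan 9, 2034 + 9 days = Jan 18, 2034.
Comparing: the appellee's brief is filed on Jan 1, 2034 vs the opinion is issued on Jan 18, 2034. Earlier: the appellee's brief is filed.

The appellee's brief is filed — 2034-01-01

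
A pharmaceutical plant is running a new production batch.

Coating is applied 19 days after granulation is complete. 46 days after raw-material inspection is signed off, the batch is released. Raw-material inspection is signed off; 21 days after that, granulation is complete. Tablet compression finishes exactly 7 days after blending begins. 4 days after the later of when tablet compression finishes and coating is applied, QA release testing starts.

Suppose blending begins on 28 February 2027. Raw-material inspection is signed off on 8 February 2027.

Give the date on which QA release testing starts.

Blending begins: Feb 28, 2027.
Tablet compression finishes: Feb 28, 2027 + 7 days = Mar 7, 2027.
Raw-material inspection is signed off: Feb 8, 2027.
Granulation is complete: Feb 8, 2027 + 21 days = Mar 1, 2027.
Coating is applied: Mar 1, 2027 + 19 days = Mar 20, 2027.
Both prerequisites met — tablet compression finishes (Mar 7, 2027), coating is applied (Mar 20, 2027); the later is Mar 20, 2027.
QA release testing starts: Mar 20, 2027 + 4 days = Mar 24, 2027.

24 March 2027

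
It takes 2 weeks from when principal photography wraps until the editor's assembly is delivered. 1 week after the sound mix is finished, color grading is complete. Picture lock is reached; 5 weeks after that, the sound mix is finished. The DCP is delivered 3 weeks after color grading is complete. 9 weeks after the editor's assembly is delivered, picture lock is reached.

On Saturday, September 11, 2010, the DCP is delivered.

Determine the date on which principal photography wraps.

The DCP is delivered: Sep 11, 2010.
Color grading is complete: Sep 11, 2010 − 3 weeks = Aug 21, 2010.
The sound mix is finished: Aug 21, 2010 − 1 week = Aug 14, 2010.
Picture lock is reached: Aug 14, 2010 − 5 weeks = Jul 10, 2010.
The editor's assembly is delivered: Jul 10, 2010 − 9 weeks = May 8, 2010.
Principal photography wraps: May 8, 2010 − 2 weeks = Apr 24, 2010.

Saturday, April 24, 2010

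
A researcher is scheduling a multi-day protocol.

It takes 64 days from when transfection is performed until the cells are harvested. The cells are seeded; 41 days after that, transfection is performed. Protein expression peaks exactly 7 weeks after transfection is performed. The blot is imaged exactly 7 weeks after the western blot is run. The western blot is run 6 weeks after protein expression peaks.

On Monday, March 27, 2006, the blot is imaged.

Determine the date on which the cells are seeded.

The blot is imaged: Mar 27, 2006.
The western blot is run: Mar 27, 2006 − 7 weeks = Feb 6, 2006.
Protein expression peaks: Feb 6, 2006 − 6 weeks = Dec 26, 2005.
Transfection is performed: Dec 26, 2005 − 7 weeks = Nov 7, 2005.
The cells are seeded: Nov 7, 2005 − 41 days = Sep 27, 2005.

Tuesday, September 27, 2005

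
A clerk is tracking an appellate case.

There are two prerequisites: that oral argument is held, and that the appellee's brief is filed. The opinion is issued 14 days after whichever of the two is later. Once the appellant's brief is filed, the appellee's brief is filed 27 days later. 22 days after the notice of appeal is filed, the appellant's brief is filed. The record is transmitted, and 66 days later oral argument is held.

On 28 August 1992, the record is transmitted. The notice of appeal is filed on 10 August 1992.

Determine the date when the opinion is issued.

16 November 1992

The record is transmitted: Aug 28, 1992.
Oral argument is held: Aug 28, 1992 + 66 days = Nov 2, 1992.
The notice of appeal is filed: Aug 10, 1992.
The appellant's brief is filed: Aug 10, 1992 + 22 days = Sep 1, 1992.
The appellee's brief is filed: Sep 1, 1992 + 27 days = Sep 28, 1992.
Both prerequisites met — oral argument is held (Nov 2, 1992), the appellee's brief is filed (Sep 28, 1992); the later is Nov 2, 1992.
The opinion is issued: Nov 2, 1992 + 14 days = Nov 16, 1992.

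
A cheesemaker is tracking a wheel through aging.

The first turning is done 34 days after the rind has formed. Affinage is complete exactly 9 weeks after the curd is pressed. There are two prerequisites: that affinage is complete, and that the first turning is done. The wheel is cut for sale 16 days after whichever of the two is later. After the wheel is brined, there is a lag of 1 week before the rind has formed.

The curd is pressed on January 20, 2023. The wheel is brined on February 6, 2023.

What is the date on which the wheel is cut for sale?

April 9, 2023

The curd is pressed: Jan 20, 2023.
Affinage is complete: Jan 20, 2023 + 9 weeks = Mar 24, 2023.
The wheel is brined: Feb 6, 2023.
The rind has formed: Feb 6, 2023 + 1 week = Feb 13, 2023.
The first turning is done: Feb 13, 2023 + 34 days = Mar 19, 2023.
Both prerequisites met — affinage is complete (Mar 24, 2023), the first turning is done (Mar 19, 2023); the later is Mar 24, 2023.
The wheel is cut for sale: Mar 24, 2023 + 16 days = Apr 9, 2023.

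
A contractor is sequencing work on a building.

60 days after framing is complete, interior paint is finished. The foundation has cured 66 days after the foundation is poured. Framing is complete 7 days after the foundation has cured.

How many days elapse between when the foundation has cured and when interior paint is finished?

Causal path: the foundation has cured → framing is complete → interior paint is finished.
Total delay along the path: 7 + 60 = 67 days.

67 days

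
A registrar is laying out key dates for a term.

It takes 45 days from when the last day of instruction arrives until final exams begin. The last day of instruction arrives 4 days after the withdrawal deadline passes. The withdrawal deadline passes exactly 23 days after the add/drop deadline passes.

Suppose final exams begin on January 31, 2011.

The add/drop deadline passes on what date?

Final exams begin: Jan 31, 2011.
The last day of instruction arrives: Jan 31, 2011 − 45 days = Dec 17, 2010.
The withdrawal deadline passes: Dec 17, 2010 − 4 days = Dec 13, 2010.
The add/drop deadline passes: Dec 13, 2010 − 23 days = Nov 20, 2010.

November 20, 2010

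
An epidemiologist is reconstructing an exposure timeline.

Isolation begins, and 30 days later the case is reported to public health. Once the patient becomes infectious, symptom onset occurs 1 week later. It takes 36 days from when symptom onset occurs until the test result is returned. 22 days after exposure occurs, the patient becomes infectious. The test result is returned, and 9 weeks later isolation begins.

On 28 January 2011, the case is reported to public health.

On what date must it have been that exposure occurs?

23 August 2010

The case is reported to public health: Jan 28, 2011.
Isolation begins: Jan 28, 2011 − 30 days = Dec 29, 2010.
The test result is returned: Dec 29, 2010 − 9 weeks = Oct 27, 2010.
Symptom onset occurs: Oct 27, 2010 − 36 days = Sep 21, 2010.
The patient becomes infectious: Sep 21, 2010 − 1 week = Sep 14, 2010.
Exposure occurs: Sep 14, 2010 − 22 days = Aug 23, 2010.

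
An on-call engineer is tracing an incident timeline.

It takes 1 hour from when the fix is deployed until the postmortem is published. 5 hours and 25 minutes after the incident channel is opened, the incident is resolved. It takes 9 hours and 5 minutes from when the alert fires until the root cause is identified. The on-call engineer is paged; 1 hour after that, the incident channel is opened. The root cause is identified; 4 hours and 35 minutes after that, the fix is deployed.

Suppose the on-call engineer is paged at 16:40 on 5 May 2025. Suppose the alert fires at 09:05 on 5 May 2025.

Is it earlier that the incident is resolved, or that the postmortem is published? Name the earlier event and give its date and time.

The on-call engineer is paged: 16:40 May 5, 2025.
The incident channel is opened: 16:40 May 5, 2025 + 1h = 17:40 May 5, 2025.
The incident is resolved: 17:40 May 5, 2025 + 5h25m = 23:05 May 5, 2025.
The alert fires: 09:05 May 5, 2025.
The root cause is identified: 09:05 May 5, 2025 + 9h05m = 18:10 May 5, 2025.
The fix is deployed: 18:10 May 5, 2025 + 4h35m = 22:45 May 5, 2025.
The postmortem is published: 22:45 May 5, 2025 + 1h = 23:45 May 5, 2025.
Comparing: the incident is resolved at 23:05 May 5, 2025 vs the postmortem is published at 23:45 May 5, 2025. Earlier: the incident is resolved.

The incident is resolved — 23:05 on 5 May 2025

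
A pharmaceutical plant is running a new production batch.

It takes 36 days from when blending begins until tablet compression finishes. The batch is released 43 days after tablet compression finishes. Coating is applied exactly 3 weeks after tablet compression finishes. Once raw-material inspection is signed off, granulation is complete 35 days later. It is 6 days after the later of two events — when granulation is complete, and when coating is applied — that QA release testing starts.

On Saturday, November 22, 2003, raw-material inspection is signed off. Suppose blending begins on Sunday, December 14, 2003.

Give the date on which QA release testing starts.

Raw-material inspection is signed off: Nov 22, 2003.
Granulation is complete: Nov 22, 2003 + 35 days = Dec 27, 2003.
Blending begins: Dec 14, 2003.
Tablet compression finishes: Dec 14, 2003 + 36 days = Jan 19, 2004.
Coating is applied: Jan 19, 2004 + 3 weeks = Feb 9, 2004.
Both prerequisites met — granulation is complete (Dec 27, 2003), coating is applied (Feb 9, 2004); the later is Feb 9, 2004.
QA release testing starts: Feb 9, 2004 + 6 days = Feb 15, 2004.

Sunday, February 15, 2004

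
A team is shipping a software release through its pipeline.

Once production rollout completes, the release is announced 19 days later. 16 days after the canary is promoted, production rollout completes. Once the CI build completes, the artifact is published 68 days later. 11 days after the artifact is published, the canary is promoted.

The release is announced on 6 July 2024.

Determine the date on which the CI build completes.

The release is announced: Jul 6, 2024.
Production rollout completes: Jul 6, 2024 − 19 days = Jun 17, 2024.
The canary is promoted: Jun 17, 2024 − 16 days = Jun 1, 2024.
The artifact is published: Jun 1, 2024 − 11 days = May 21, 2024.
The CI build completes: May 21, 2024 − 68 days = Mar 14, 2024.

14 March 2024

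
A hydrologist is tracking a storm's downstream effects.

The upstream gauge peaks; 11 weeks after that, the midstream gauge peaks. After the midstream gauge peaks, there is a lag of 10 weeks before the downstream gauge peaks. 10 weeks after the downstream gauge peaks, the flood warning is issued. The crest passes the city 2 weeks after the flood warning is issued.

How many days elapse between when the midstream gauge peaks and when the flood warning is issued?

140 days

Causal path: the midstream gauge peaks → the downstream gauge peaks → the flood warning is issued.
Total delay along the path: 10 + 10 weeks = 20 weeks = 140 days.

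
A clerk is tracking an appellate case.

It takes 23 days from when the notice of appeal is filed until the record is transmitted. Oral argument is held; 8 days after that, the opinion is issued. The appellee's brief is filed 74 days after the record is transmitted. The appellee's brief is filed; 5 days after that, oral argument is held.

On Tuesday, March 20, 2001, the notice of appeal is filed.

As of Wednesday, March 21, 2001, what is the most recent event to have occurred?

The notice of appeal is filed: Mar 20, 2001.
The record is transmitted: Mar 20, 2001 + 23 days = Apr 12, 2001.
The appellee's brief is filed: Apr 12, 2001 + 74 days = Jun 25, 2001.
Oral argument is held: Jun 25, 2001 + 5 days = Jun 30, 2001.
The opinion is issued: Jun 30, 2001 + 8 days = Jul 8, 2001.
Mar 21, 2001 falls between when the notice of appeal is filed (Mar 20, 2001) and when the record is transmitted (Apr 12, 2001).

The notice of appeal is filed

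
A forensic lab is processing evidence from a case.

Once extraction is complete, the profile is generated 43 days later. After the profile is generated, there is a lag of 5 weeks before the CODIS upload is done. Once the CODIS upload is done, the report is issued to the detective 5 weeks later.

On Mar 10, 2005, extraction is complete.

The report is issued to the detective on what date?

Jul 1, 2005

Extraction is complete: Mar 10, 2005.
The profile is generated: Mar 10, 2005 + 43 days = Apr 22, 2005.
The CODIS upload is done: Apr 22, 2005 + 5 weeks = May 27, 2005.
The report is issued to the detective: May 27, 2005 + 5 weeks = Jul 1, 2005.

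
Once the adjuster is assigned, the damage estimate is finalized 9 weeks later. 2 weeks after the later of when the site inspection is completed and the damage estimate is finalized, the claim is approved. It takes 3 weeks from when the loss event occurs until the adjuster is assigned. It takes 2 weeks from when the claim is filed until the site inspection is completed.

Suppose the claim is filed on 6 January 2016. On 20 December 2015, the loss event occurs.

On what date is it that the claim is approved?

The claim is filed: Jan 6, 2016.
The site inspection is completed: Jan 6, 2016 + 2 weeks = Jan 20, 2016.
The loss event occurs: Dec 20, 2015.
The adjuster is assigned: Dec 20, 2015 + 3 weeks = Jan 10, 2016.
The damage estimate is finalized: Jan 10, 2016 + 9 weeks = Mar 13, 2016.
Both prerequisites met — the site inspection is completed (Jan 20, 2016), the damage estimate is finalized (Mar 13, 2016); the later is Mar 13, 2016.
The claim is approved: Mar 13, 2016 + 2 weeks = Mar 27, 2016.

27 March 2016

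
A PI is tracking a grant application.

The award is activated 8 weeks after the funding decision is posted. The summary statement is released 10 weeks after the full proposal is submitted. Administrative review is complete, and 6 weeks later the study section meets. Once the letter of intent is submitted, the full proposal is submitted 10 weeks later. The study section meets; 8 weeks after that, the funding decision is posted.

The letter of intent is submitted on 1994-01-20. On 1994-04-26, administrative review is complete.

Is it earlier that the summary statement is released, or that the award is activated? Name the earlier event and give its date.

The letter of intent is submitted: Jan 20, 1994.
The full proposal is submitted: Jan 20, 1994 + 10 weeks = Mar 31, 1994.
The summary statement is released: Mar 31, 1994 + 10 weeks = Jun 9, 1994.
Administrative review is complete: Apr 26, 1994.
The study section meets: Apr 26, 1994 + 6 weeks = Jun 7, 1994.
The funding decision is posted: Jun 7, 1994 + 8 weeks = Aug 2, 1994.
The award is activated: Aug 2, 1994 + 8 weeks = Sep 27, 1994.
Comparing: the summary statement is released on Jun 9, 1994 vs the award is activated on Sep 27, 1994. Earlier: the summary statement is released.

The summary statement is released — 1994-06-09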